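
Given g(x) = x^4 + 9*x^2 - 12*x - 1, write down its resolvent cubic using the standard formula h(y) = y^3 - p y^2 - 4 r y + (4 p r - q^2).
h(y) = y^3 - 9*y^2 + 4*y - 180

Identify coefficients: p = 9, q = -12, r = -1.
Plug into h(y) = y^3 - p y^2 - 4 r y + (4 p r - q^2):
  h(y) = y^3 - (9) y^2 - 4*(-1) y + (4*(9)*(-1) - (-12)^2)
       = y^3 + (-9) y^2 + (4) y + (-180).
Simplifying: h(y) = y^3 - 9*y^2 + 4*y - 180.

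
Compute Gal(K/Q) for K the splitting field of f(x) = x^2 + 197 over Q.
Gal(K/Q) = Z/2Z (cyclic of order 2)

x^2 + 197 is irreducible over Q since -197 is not a rational square. The splitting field Q(sqrt(-197)) has degree 2 over Q, and its unique nontrivial automorphism is sqrt(-197) ↦ -sqrt(-197). Hence Gal(Q(sqrt(-197))/Q) = Z/2Z.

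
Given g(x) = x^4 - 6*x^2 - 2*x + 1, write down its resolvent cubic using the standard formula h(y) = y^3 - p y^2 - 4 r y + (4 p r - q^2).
h(y) = y^3 + 6*y^2 - 4*y - 28

Identify coefficients: p = -6, q = -2, r = 1.
Plug into h(y) = y^3 - p y^2 - 4 r y + (4 p r - q^2):
  h(y) = y^3 - (-6) y^2 - 4*(1) y + (4*(-6)*(1) - (-2)^2)
       = y^3 + (6) y^2 + (-4) y + (-28).
Simplifying: h(y) = y^3 + 6*y^2 - 4*y - 28.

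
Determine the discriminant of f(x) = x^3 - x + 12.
Δ = -3884

For a depressed cubic x^3 + p x + q the discriminant is Δ = -4 p^3 - 27 q^2 = -4*(-1)^3 - 27*(12)^2 = 4 - 3888 = -3884.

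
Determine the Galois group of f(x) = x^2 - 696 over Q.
Gal(K/Q) = Z/2Z (cyclic of order 2)

x^2 - 696 is irreducible over Q since 696 is not a rational square. The splitting field Q(sqrt(696)) has degree 2 over Q, and its unique nontrivial automorphism is sqrt(696) ↦ -sqrt(696). Hence Gal(Q(sqrt(696))/Q) = Z/2Z.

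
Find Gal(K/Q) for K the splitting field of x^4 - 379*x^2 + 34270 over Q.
Gal(K/Q) = V_4 (Klein four-group, Z/2Z × Z/2Z)

f factors as (x^2 - 149)(x^2 - 230), so the splitting field is K = Q(sqrt(149), sqrt(230)). The elements 149, 230, 34270 are all non-squares in Q, so sqrt(149) and sqrt(230) generate independent quadratic extensions. Thus [K:Q] = 4 and Gal(K/Q) is generated by the two order-2 automorphisms sqrt(149) ↦ -sqrt(149) and sqrt(230) ↦ -sqrt(230), giving V_4.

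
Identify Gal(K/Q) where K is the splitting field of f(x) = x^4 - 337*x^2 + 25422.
Gal(K/Q) = V_4 (Klein four-group, Z/2Z × Z/2Z)

f factors as (x^2 - 223)(x^2 - 114), so the splitting field is K = Q(sqrt(223), sqrt(114)). The elements 223, 114, 25422 are all non-squares in Q, so sqrt(223) and sqrt(114) generate independent quadratic extensions. Thus [K:Q] = 4 and Gal(K/Q) is generated by the two order-2 automorphisms sqrt(223) ↦ -sqrt(223) and sqrt(114) ↦ -sqrt(114), giving V_4.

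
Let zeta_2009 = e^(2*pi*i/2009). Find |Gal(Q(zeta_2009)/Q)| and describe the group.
|Gal(Q(zeta_2009)/Q)| = phi(2009) = 1680; group ≅ (Z/2009Z)^* ≅ Z/40Z × Z/42Z

The n-th cyclotomic polynomial Φ_2009(x) is the minimal polynomial of zeta_2009 over Q and has degree phi(2009) = 1680. So Q(zeta_2009) is a degree-1680 Galois extension with Galois group (Z/2009Z)^*. By CRT, (Z/2009Z)^* ≅ (Z/49Z)^* × (Z/41Z)^*. Each prime-power unit group is (Z/49Z)^* ≅ Z/42Z; (Z/41Z)^* ≅ Z/40Z. Hence Gal(Q(zeta_2009)/Q) ≅ Z/40Z × Z/42Z.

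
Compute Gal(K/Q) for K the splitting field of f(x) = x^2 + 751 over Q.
Gal(K/Q) = Z/2Z (cyclic of order 2)

x^2 + 751 is irreducible over Q since -751 is not a rational square. The splitting field Q(sqrt(-751)) has degree 2 over Q, and its unique nontrivial automorphism is sqrt(-751) ↦ -sqrt(-751). Hence Gal(Q(sqrt(-751))/Q) = Z/2Z.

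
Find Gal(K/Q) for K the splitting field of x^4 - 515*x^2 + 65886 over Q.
Gal(K/Q) = V_4 (Klein four-group, Z/2Z × Z/2Z)

f factors as (x^2 - 237)(x^2 - 278), so the splitting field is K = Q(sqrt(237), sqrt(278)). The elements 237, 278, 65886 are all non-squares in Q, so sqrt(237) and sqrt(278) generate independent quadratic extensions. Thus [K:Q] = 4 and Gal(K/Q) is generated by the two order-2 automorphisms sqrt(237) ↦ -sqrt(237) and sqrt(278) ↦ -sqrt(278), giving V_4.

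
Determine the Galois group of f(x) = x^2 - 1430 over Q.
Gal(K/Q) = Z/2Z (cyclic of order 2)

x^2 - 1430 is irreducible over Q since 1430 is not a rational square. The splitting field Q(sqrt(1430)) has degree 2 over Q, and its unique nontrivial automorphism is sqrt(1430) ↦ -sqrt(1430). Hence Gal(Q(sqrt(1430))/Q) = Z/2Z.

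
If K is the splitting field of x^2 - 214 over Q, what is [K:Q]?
[K:Q] = 2

The polynomial x^2 - 214 is irreducible over Q since 214 is not a perfect square. Its splitting field is Q(sqrt(214)), which has degree 2 over Q.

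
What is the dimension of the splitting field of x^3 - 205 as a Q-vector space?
[K:Q] = 6

x^3 - 205 has one real root r = 205^(1/3) and two complex roots r*zeta_3, r*zeta_3^2 where zeta_3 = e^(2*pi*i/3). The splitting field is Q(r, zeta_3). [Q(r):Q] = 3 and [Q(zeta_3):Q] = 2 with gcd = 1, so [Q(r, zeta_3):Q] = 3 * 2 = 6.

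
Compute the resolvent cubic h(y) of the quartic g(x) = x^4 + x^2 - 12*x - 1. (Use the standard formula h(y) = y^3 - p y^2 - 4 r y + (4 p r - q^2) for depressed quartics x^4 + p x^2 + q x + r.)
h(y) = y^3 - y^2 + 4*y - 148

Identify coefficients: p = 1, q = -12, r = -1.
Plug into h(y) = y^3 - p y^2 - 4 r y + (4 p r - q^2):
  h(y) = y^3 - (1) y^2 - 4*(-1) y + (4*(1)*(-1) - (-12)^2)
       = y^3 + (-1) y^2 + (4) y + (-148).
Simplifying: h(y) = y^3 - y^2 + 4*y - 148.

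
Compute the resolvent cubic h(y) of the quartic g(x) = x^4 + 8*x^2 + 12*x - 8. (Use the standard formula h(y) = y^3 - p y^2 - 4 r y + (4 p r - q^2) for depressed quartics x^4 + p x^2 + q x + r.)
h(y) = y^3 - 8*y^2 + 32*y - 400

Identify coefficients: p = 8, q = 12, r = -8.
Plug into h(y) = y^3 - p y^2 - 4 r y + (4 p r - q^2):
  h(y) = y^3 - (8) y^2 - 4*(-8) y + (4*(8)*(-8) - (12)^2)
       = y^3 + (-8) y^2 + (32) y + (-400).
Simplifying: h(y) = y^3 - 8*y^2 + 32*y - 400.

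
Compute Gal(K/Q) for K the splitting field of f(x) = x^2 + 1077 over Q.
Gal(K/Q) = Z/2Z (cyclic of order 2)

x^2 + 1077 is irreducible over Q since -1077 is not a rational square. The splitting field Q(sqrt(-1077)) has degree 2 over Q, and its unique nontrivial automorphism is sqrt(-1077) ↦ -sqrt(-1077). Hence Gal(Q(sqrt(-1077))/Q) = Z/2Z.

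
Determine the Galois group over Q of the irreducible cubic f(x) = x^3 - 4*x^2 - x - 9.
Gal(K/Q) = S_3 (symmetric group of order 6)

Compute the discriminant of x^3 + (-4)*x^2 + (-1)*x + (-9): Δ = -5119. Since Δ is not a rational square, the Galois group is not contained in A_3; it must be the full S_3 (irreducibility of the cubic rules out anything smaller).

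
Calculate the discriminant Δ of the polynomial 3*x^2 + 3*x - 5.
Δ = 69

For a quadratic a x^2 + b x + c the discriminant is Δ = b^2 - 4ac = (3)^2 - 4*(3)*(-5) = 9 - (-60) = 69.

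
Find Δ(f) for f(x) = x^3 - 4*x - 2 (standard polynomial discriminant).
Δ = 148

For x^3 + a x^2 + b x + c the discriminant is Δ = 18 a b c - 4 a^3 c + a^2 b^2 - 4 b^3 - 27 c^2.
Plug a = 0, b = -4, c = -2:
  18*(0)*(-4)*(-2) - 4*(0)^3*(-2) + (0)^2*(-4)^2 - 4*(-4)^3 - 27*(-2)^2
  = 0 + (0) + 0 + (256) + (-108)
  = 148.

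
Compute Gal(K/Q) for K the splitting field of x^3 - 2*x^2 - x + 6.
Gal(K/Q) = S_3 (symmetric group of order 6)

Compute the discriminant of x^3 + (-2)*x^2 + (-1)*x + (6): Δ = -556. Since Δ is not a rational square, the Galois group is not contained in A_3; it must be the full S_3 (irreducibility of the cubic rules out anything smaller).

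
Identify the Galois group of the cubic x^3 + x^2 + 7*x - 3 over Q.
Gal(K/Q) = S_3 (symmetric group of order 6)

Compute the discriminant of x^3 + (1)*x^2 + (7)*x + (-3): Δ = -1932. Since Δ is not a rational square, the Galois group is not contained in A_3; it must be the full S_3 (irreducibility of the cubic rules out anything smaller).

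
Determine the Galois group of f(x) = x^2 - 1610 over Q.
Gal(K/Q) = Z/2Z (cyclic of order 2)

x^2 - 1610 is irreducible over Q since 1610 is not a rational square. The splitting field Q(sqrt(1610)) has degree 2 over Q, and its unique nontrivial automorphism is sqrt(1610) ↦ -sqrt(1610). Hence Gal(Q(sqrt(1610))/Q) = Z/2Z.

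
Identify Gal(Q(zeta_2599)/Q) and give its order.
|Gal(Q(zeta_2599)/Q)| = phi(2599) = 2464; group ≅ (Z/2599Z)^* ≅ Z/22Z × Z/112Z

The n-th cyclotomic polynomial Φ_2599(x) is the minimal polynomial of zeta_2599 over Q and has degree phi(2599) = 2464. So Q(zeta_2599) is a degree-2464 Galois extension with Galois group (Z/2599Z)^*. By CRT, (Z/2599Z)^* ≅ (Z/23Z)^* × (Z/113Z)^*. Each prime-power unit group is (Z/23Z)^* ≅ Z/22Z; (Z/113Z)^* ≅ Z/112Z. Hence Gal(Q(zeta_2599)/Q) ≅ Z/22Z × Z/112Z.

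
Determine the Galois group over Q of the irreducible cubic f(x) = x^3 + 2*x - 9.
Gal(K/Q) = S_3 (symmetric group of order 6)

Compute the discriminant of x^3 + (0)*x^2 + (2)*x + (-9): Δ = -2219. Since Δ is not a rational square, the Galois group is not contained in A_3; it must be the full S_3 (irreducibility of the cubic rules out anything smaller).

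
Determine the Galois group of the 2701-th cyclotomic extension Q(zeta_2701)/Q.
|Gal(Q(zeta_2701)/Q)| = phi(2701) = 2592; group ≅ (Z/2701Z)^* ≅ Z/36Z × Z/72Z

The n-th cyclotomic polynomial Φ_2701(x) is the minimal polynomial of zeta_2701 over Q and has degree phi(2701) = 2592. So Q(zeta_2701) is a degree-2592 Galois extension with Galois group (Z/2701Z)^*. By CRT, (Z/2701Z)^* ≅ (Z/37Z)^* × (Z/73Z)^*. Each prime-power unit group is (Z/37Z)^* ≅ Z/36Z; (Z/73Z)^* ≅ Z/72Z. Hence Gal(Q(zeta_2701)/Q) ≅ Z/36Z × Z/72Z.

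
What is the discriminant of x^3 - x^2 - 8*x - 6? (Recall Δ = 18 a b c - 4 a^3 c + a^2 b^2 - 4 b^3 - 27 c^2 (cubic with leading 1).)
Δ = 252

For x^3 + a x^2 + b x + c the discriminant is Δ = 18 a b c - 4 a^3 c + a^2 b^2 - 4 b^3 - 27 c^2.
Plug a = -1, b = -8, c = -6:
  18*(-1)*(-8)*(-6) - 4*(-1)^3*(-6) + (-1)^2*(-8)^2 - 4*(-8)^3 - 27*(-6)^2
  = -864 + (-24) + 64 + (2048) + (-972)
  = 252.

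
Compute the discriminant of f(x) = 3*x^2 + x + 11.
Δ = -131

For a quadratic a x^2 + b x + c the discriminant is Δ = b^2 - 4ac = (1)^2 - 4*(3)*(11) = 1 - (132) = -131.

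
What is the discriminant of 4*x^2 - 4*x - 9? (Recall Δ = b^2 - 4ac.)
Δ = 160

For a quadratic a x^2 + b x + c the discriminant is Δ = b^2 - 4ac = (-4)^2 - 4*(4)*(-9) = 16 - (-144) = 160.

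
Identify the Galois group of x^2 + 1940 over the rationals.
Gal(K/Q) = Z/2Z (cyclic of order 2)

x^2 + 1940 is irreducible over Q since -1940 is not a rational square. The splitting field Q(sqrt(-1940)) has degree 2 over Q, and its unique nontrivial automorphism is sqrt(-1940) ↦ -sqrt(-1940). Hence Gal(Q(sqrt(-1940))/Q) = Z/2Z.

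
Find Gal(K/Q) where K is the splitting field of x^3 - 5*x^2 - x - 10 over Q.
Gal(K/Q) = S_3 (symmetric group of order 6)

Compute the discriminant of x^3 + (-5)*x^2 + (-1)*x + (-10): Δ = -8571. Since Δ is not a rational square, the Galois group is not contained in A_3; it must be the full S_3 (irreducibility of the cubic rules out anything smaller).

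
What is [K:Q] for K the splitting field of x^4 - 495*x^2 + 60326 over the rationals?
[K:Q] = 4

f factors as (x^2 - 278)(x^2 - 217); the splitting field is K = Q(sqrt(278), sqrt(217)). Since 278, 217, and 60326 are all non-squares in Q, the three subfields Q(sqrt(278)), Q(sqrt(217)), Q(sqrt(60326)) are distinct degree-2 extensions, so [K:Q] = 4 (Klein four Galois group).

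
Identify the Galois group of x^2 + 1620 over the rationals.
Gal(K/Q) = Z/2Z (cyclic of order 2)

x^2 + 1620 is irreducible over Q since -1620 is not a rational square. The splitting field Q(sqrt(-1620)) has degree 2 over Q, and its unique nontrivial automorphism is sqrt(-1620) ↦ -sqrt(-1620). Hence Gal(Q(sqrt(-1620))/Q) = Z/2Z.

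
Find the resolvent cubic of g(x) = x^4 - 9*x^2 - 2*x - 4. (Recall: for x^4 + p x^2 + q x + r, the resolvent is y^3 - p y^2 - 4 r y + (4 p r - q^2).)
h(y) = y^3 + 9*y^2 + 16*y + 140

Identify coefficients: p = -9, q = -2, r = -4.
Plug into h(y) = y^3 - p y^2 - 4 r y + (4 p r - q^2):
  h(y) = y^3 - (-9) y^2 - 4*(-4) y + (4*(-9)*(-4) - (-2)^2)
       = y^3 + (9) y^2 + (16) y + (140).
Simplifying: h(y) = y^3 + 9*y^2 + 16*y + 140.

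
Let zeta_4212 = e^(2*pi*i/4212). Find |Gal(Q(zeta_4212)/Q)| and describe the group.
|Gal(Q(zeta_4212)/Q)| = phi(4212) = 1296; group ≅ (Z/4212Z)^* ≅ Z/2Z × Z/12Z × Z/54Z

The n-th cyclotomic polynomial Φ_4212(x) is the minimal polynomial of zeta_4212 over Q and has degree phi(4212) = 1296. So Q(zeta_4212) is a degree-1296 Galois extension with Galois group (Z/4212Z)^*. By CRT, (Z/4212Z)^* ≅ (Z/4Z)^* × (Z/81Z)^* × (Z/13Z)^*. Each prime-power unit group is (Z/4Z)^* ≅ Z/2Z; (Z/81Z)^* ≅ Z/54Z; (Z/13Z)^* ≅ Z/12Z. Hence Gal(Q(zeta_4212)/Q) ≅ Z/2Z × Z/12Z × Z/54Z.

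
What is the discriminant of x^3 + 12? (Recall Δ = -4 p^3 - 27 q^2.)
Δ = -3888

For a depressed cubic x^3 + p x + q the discriminant is Δ = -4 p^3 - 27 q^2 = -4*(0)^3 - 27*(12)^2 = 0 - 3888 = -3888.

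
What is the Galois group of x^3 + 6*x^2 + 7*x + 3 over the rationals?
Gal(K/Q) = S_3 (symmetric group of order 6)

Compute the discriminant of x^3 + (6)*x^2 + (7)*x + (3): Δ = -175. Since Δ is not a rational square, the Galois group is not contained in A_3; it must be the full S_3 (irreducibility of the cubic rules out anything smaller).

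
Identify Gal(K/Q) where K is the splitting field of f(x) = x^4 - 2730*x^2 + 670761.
Gal(K/Q) = Z/2Z (cyclic of order 2)

f factors as (x^2 - 2457)(x^2 - 273), so the splitting field is K = Q(sqrt(2457), sqrt(273)). The squarefree part of 2457 is 273 and the squarefree part of 273 is also 273, so sqrt(2457) and sqrt(273) are both rational multiples of sqrt(273). Hence Q(sqrt(2457)) = Q(sqrt(273)) = Q(sqrt(273)), and the splitting field collapses to a single degree-2 extension with Galois group Z/2Z.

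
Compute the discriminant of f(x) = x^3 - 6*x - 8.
Δ = -864

For a depressed cubic x^3 + p x + q the discriminant is Δ = -4 p^3 - 27 q^2 = -4*(-6)^3 - 27*(-8)^2 = 864 - 1728 = -864.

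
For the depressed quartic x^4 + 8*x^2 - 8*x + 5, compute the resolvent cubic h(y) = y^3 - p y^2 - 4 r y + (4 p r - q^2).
h(y) = y^3 - 8*y^2 - 20*y + 96

Identify coefficients: p = 8, q = -8, r = 5.
Plug into h(y) = y^3 - p y^2 - 4 r y + (4 p r - q^2):
  h(y) = y^3 - (8) y^2 - 4*(5) y + (4*(8)*(5) - (-8)^2)
       = y^3 + (-8) y^2 + (-20) y + (96).
Simplifying: h(y) = y^3 - 8*y^2 - 20*y + 96.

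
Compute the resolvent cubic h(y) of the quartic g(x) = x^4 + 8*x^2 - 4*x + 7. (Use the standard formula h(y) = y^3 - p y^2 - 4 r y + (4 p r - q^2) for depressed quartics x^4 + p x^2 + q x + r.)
h(y) = y^3 - 8*y^2 - 28*y + 208

Identify coefficients: p = 8, q = -4, r = 7.
Plug into h(y) = y^3 - p y^2 - 4 r y + (4 p r - q^2):
  h(y) = y^3 - (8) y^2 - 4*(7) y + (4*(8)*(7) - (-4)^2)
       = y^3 + (-8) y^2 + (-28) y + (208).
Simplifying: h(y) = y^3 - 8*y^2 - 28*y + 208.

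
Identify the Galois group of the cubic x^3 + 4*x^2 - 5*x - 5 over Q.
Gal(K/Q) = S_3 (symmetric group of order 6)

Compute the discriminant of x^3 + (4)*x^2 + (-5)*x + (-5): Δ = 3305. Since Δ is not a rational square, the Galois group is not contained in A_3; it must be the full S_3 (irreducibility of the cubic rules out anything smaller).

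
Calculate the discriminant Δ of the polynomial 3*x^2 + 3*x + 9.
Δ = -99

For a quadratic a x^2 + b x + c the discriminant is Δ = b^2 - 4ac = (3)^2 - 4*(3)*(9) = 9 - (108) = -99.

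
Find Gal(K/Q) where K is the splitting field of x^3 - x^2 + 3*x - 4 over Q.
Gal(K/Q) = S_3 (symmetric group of order 6)

Compute the discriminant of x^3 + (-1)*x^2 + (3)*x + (-4): Δ = -331. Since Δ is not a rational square, the Galois group is not contained in A_3; it must be the full S_3 (irreducibility of the cubic rules out anything smaller).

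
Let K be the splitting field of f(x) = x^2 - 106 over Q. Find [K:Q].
[K:Q] = 2

The polynomial x^2 - 106 is irreducible over Q since 106 is not a perfect square. Its splitting field is Q(sqrt(106)), which has degree 2 over Q.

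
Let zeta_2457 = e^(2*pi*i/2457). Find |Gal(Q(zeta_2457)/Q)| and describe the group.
|Gal(Q(zeta_2457)/Q)| = phi(2457) = 1296; group ≅ (Z/2457Z)^* ≅ Z/6Z × Z/12Z × Z/18Z

The n-th cyclotomic polynomial Φ_2457(x) is the minimal polynomial of zeta_2457 over Q and has degree phi(2457) = 1296. So Q(zeta_2457) is a degree-1296 Galois extension with Galois group (Z/2457Z)^*. By CRT, (Z/2457Z)^* ≅ (Z/27Z)^* × (Z/7Z)^* × (Z/13Z)^*. Each prime-power unit group is (Z/27Z)^* ≅ Z/18Z; (Z/7Z)^* ≅ Z/6Z; (Z/13Z)^* ≅ Z/12Z. Hence Gal(Q(zeta_2457)/Q) ≅ Z/6Z × Z/12Z × Z/18Z.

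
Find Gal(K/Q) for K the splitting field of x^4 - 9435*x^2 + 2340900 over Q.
Gal(K/Q) = Z/2Z (cyclic of order 2)

f factors as (x^2 - 255)(x^2 - 9180), so the splitting field is K = Q(sqrt(255), sqrt(9180)). The squarefree part of 255 is 255 and the squarefree part of 9180 is also 255, so sqrt(255) and sqrt(9180) are both rational multiples of sqrt(255). Hence Q(sqrt(255)) = Q(sqrt(9180)) = Q(sqrt(255)), and the splitting field collapses to a single degree-2 extension with Galois group Z/2Z.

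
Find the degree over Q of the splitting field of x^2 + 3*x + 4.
[K:Q] = 2

The discriminant of x^2 + (3)*x + (4) is b^2 - 4c = 9 - (16) = -7. Since -7 is not a perfect square in Q, the polynomial is irreducible over Q. Its two roots generate a degree-2 extension, so [K:Q] = 2.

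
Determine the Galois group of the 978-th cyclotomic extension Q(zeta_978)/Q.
|Gal(Q(zeta_978)/Q)| = phi(978) = 324; group ≅ (Z/978Z)^* ≅ Z/2Z × Z/162Z

The n-th cyclotomic polynomial Φ_978(x) is the minimal polynomial of zeta_978 over Q and has degree phi(978) = 324. So Q(zeta_978) is a degree-324 Galois extension with Galois group (Z/978Z)^*. By CRT, (Z/978Z)^* ≅ (Z/2Z)^* × (Z/3Z)^* × (Z/163Z)^*. Each prime-power unit group is (Z/2Z)^* ≅ trivial group (order 1); (Z/3Z)^* ≅ Z/2Z; (Z/163Z)^* ≅ Z/162Z. Hence Gal(Q(zeta_978)/Q) ≅ Z/2Z × Z/162Z.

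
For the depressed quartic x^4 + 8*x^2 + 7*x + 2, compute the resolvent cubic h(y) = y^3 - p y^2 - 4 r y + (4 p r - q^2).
h(y) = y^3 - 8*y^2 - 8*y + 15

Identify coefficients: p = 8, q = 7, r = 2.
Plug into h(y) = y^3 - p y^2 - 4 r y + (4 p r - q^2):
  h(y) = y^3 - (8) y^2 - 4*(2) y + (4*(8)*(2) - (7)^2)
       = y^3 + (-8) y^2 + (-8) y + (15).
Simplifying: h(y) = y^3 - 8*y^2 - 8*y + 15.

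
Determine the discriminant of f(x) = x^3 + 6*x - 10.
Δ = -3564

For a depressed cubic x^3 + p x + q the discriminant is Δ = -4 p^3 - 27 q^2 = -4*(6)^3 - 27*(-10)^2 = -864 - 2700 = -3564.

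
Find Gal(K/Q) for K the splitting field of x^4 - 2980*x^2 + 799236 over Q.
Gal(K/Q) = Z/2Z (cyclic of order 2)

f factors as (x^2 - 298)(x^2 - 2682), so the splitting field is K = Q(sqrt(298), sqrt(2682)). The squarefree part of 298 is 298 and the squarefree part of 2682 is also 298, so sqrt(298) and sqrt(2682) are both rational multiples of sqrt(298). Hence Q(sqrt(298)) = Q(sqrt(2682)) = Q(sqrt(298)), and the splitting field collapses to a single degree-2 extension with Galois group Z/2Z.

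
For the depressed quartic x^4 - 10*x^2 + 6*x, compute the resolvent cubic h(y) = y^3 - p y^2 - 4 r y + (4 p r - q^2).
h(y) = y^3 + 10*y^2 - 36

Identify coefficients: p = -10, q = 6, r = 0.
Plug into h(y) = y^3 - p y^2 - 4 r y + (4 p r - q^2):
  h(y) = y^3 - (-10) y^2 - 4*(0) y + (4*(-10)*(0) - (6)^2)
       = y^3 + (10) y^2 + (0) y + (-36).
Simplifying: h(y) = y^3 + 10*y^2 - 36.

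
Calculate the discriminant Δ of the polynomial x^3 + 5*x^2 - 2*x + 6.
Δ = -4920

For x^3 + a x^2 + b x + c the discriminant is Δ = 18 a b c - 4 a^3 c + a^2 b^2 - 4 b^3 - 27 c^2.
Plug a = 5, b = -2, c = 6:
  18*(5)*(-2)*(6) - 4*(5)^3*(6) + (5)^2*(-2)^2 - 4*(-2)^3 - 27*(6)^2
  = -1080 + (-3000) + 100 + (32) + (-972)
  = -4920.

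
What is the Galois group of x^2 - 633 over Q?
Gal(K/Q) = Z/2Z (cyclic of order 2)

x^2 - 633 is irreducible over Q since 633 is not a rational square. The splitting field Q(sqrt(633)) has degree 2 over Q, and its unique nontrivial automorphism is sqrt(633) ↦ -sqrt(633). Hence Gal(Q(sqrt(633))/Q) = Z/2Z.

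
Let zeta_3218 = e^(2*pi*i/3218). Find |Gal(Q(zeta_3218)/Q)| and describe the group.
|Gal(Q(zeta_3218)/Q)| = phi(3218) = 1608; group ≅ (Z/3218Z)^* ≅ Z/1608Z

The n-th cyclotomic polynomial Φ_3218(x) is the minimal polynomial of zeta_3218 over Q and has degree phi(3218) = 1608. So Q(zeta_3218) is a degree-1608 Galois extension with Galois group (Z/3218Z)^*. By CRT, (Z/3218Z)^* ≅ (Z/2Z)^* × (Z/1609Z)^*. Each prime-power unit group is (Z/2Z)^* ≅ trivial group (order 1); (Z/1609Z)^* ≅ Z/1608Z. Hence Gal(Q(zeta_3218)/Q) ≅ Z/1608Z.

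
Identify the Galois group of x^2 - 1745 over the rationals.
Gal(K/Q) = Z/2Z (cyclic of order 2)

x^2 - 1745 is irreducible over Q since 1745 is not a rational square. The splitting field Q(sqrt(1745)) has degree 2 over Q, and its unique nontrivial automorphism is sqrt(1745) ↦ -sqrt(1745). Hence Gal(Q(sqrt(1745))/Q) = Z/2Z.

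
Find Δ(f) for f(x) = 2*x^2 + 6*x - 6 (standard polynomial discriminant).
Δ = 84

For a quadratic a x^2 + b x + c the discriminant is Δ = b^2 - 4ac = (6)^2 - 4*(2)*(-6) = 36 - (-48) = 84.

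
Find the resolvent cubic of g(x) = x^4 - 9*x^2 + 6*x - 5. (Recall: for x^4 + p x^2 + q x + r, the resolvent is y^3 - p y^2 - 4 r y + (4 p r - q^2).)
h(y) = y^3 + 9*y^2 + 20*y + 144

Identify coefficients: p = -9, q = 6, r = -5.
Plug into h(y) = y^3 - p y^2 - 4 r y + (4 p r - q^2):
  h(y) = y^3 - (-9) y^2 - 4*(-5) y + (4*(-9)*(-5) - (6)^2)
       = y^3 + (9) y^2 + (20) y + (144).
Simplifying: h(y) = y^3 + 9*y^2 + 20*y + 144.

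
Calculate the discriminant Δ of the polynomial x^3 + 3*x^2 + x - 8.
Δ = -1291

For x^3 + a x^2 + b x + c the discriminant is Δ = 18 a b c - 4 a^3 c + a^2 b^2 - 4 b^3 - 27 c^2.
Plug a = 3, b = 1, c = -8:
  18*(3)*(1)*(-8) - 4*(3)^3*(-8) + (3)^2*(1)^2 - 4*(1)^3 - 27*(-8)^2
  = -432 + (864) + 9 + (-4) + (-1728)
  = -1291.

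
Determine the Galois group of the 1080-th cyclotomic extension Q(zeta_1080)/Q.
|Gal(Q(zeta_1080)/Q)| = phi(1080) = 288; group ≅ (Z/1080Z)^* ≅ Z/2Z × Z/2Z × Z/4Z × Z/18Z

The n-th cyclotomic polynomial Φ_1080(x) is the minimal polynomial of zeta_1080 over Q and has degree phi(1080) = 288. So Q(zeta_1080) is a degree-288 Galois extension with Galois group (Z/1080Z)^*. By CRT, (Z/1080Z)^* ≅ (Z/8Z)^* × (Z/27Z)^* × (Z/5Z)^*. Each prime-power unit group is (Z/8Z)^* ≅ Z/2Z × Z/2Z; (Z/27Z)^* ≅ Z/18Z; (Z/5Z)^* ≅ Z/4Z. Hence Gal(Q(zeta_1080)/Q) ≅ Z/2Z × Z/2Z × Z/4Z × Z/18Z.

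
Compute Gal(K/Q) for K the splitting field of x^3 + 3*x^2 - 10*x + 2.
Gal(K/Q) = S_3 (symmetric group of order 6)

Compute the discriminant of x^3 + (3)*x^2 + (-10)*x + (2): Δ = 3496. Since Δ is not a rational square, the Galois group is not contained in A_3; it must be the full S_3 (irreducibility of the cubic rules out anything smaller).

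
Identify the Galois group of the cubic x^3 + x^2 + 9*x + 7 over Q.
Gal(K/Q) = S_3 (symmetric group of order 6)

Compute the discriminant of x^3 + (1)*x^2 + (9)*x + (7): Δ = -3052. Since Δ is not a rational square, the Galois group is not contained in A_3; it must be the full S_3 (irreducibility of the cubic rules out anything smaller).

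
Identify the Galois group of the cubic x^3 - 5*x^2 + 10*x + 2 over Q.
Gal(K/Q) = S_3 (symmetric group of order 6)

Compute the discriminant of x^3 + (-5)*x^2 + (10)*x + (2): Δ = -2408. Since Δ is not a rational square, the Galois group is not contained in A_3; it must be the full S_3 (irreducibility of the cubic rules out anything smaller).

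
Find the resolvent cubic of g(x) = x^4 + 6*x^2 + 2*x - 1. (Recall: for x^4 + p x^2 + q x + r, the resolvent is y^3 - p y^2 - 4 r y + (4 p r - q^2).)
h(y) = y^3 - 6*y^2 + 4*y - 28

Identify coefficients: p = 6, q = 2, r = -1.
Plug into h(y) = y^3 - p y^2 - 4 r y + (4 p r - q^2):
  h(y) = y^3 - (6) y^2 - 4*(-1) y + (4*(6)*(-1) - (2)^2)
       = y^3 + (-6) y^2 + (4) y + (-28).
Simplifying: h(y) = y^3 - 6*y^2 + 4*y - 28.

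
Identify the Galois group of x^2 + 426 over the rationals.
Gal(K/Q) = Z/2Z (cyclic of order 2)

x^2 + 426 is irreducible over Q since -426 is not a rational square. The splitting field Q(sqrt(-426)) has degree 2 over Q, and its unique nontrivial automorphism is sqrt(-426) ↦ -sqrt(-426). Hence Gal(Q(sqrt(-426))/Q) = Z/2Z.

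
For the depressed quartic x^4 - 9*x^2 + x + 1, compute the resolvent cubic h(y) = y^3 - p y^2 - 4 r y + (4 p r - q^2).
h(y) = y^3 + 9*y^2 - 4*y - 37

Identify coefficients: p = -9, q = 1, r = 1.
Plug into h(y) = y^3 - p y^2 - 4 r y + (4 p r - q^2):
  h(y) = y^3 - (-9) y^2 - 4*(1) y + (4*(-9)*(1) - (1)^2)
       = y^3 + (9) y^2 + (-4) y + (-37).
Simplifying: h(y) = y^3 + 9*y^2 - 4*y - 37.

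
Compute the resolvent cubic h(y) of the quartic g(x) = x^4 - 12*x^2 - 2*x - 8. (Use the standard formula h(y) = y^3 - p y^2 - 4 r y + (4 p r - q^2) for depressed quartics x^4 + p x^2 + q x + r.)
h(y) = y^3 + 12*y^2 + 32*y + 380

Identify coefficients: p = -12, q = -2, r = -8.
Plug into h(y) = y^3 - p y^2 - 4 r y + (4 p r - q^2):
  h(y) = y^3 - (-12) y^2 - 4*(-8) y + (4*(-12)*(-8) - (-2)^2)
       = y^3 + (12) y^2 + (32) y + (380).
Simplifying: h(y) = y^3 + 12*y^2 + 32*y + 380.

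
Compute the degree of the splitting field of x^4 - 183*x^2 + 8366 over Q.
[K:Q] = 4

f factors as (x^2 - 89)(x^2 - 94); the splitting field is K = Q(sqrt(89), sqrt(94)). Since 89, 94, and 8366 are all non-squares in Q, the three subfields Q(sqrt(89)), Q(sqrt(94)), Q(sqrt(8366)) are distinct degree-2 extensions, so [K:Q] = 4 (Klein four Galois group).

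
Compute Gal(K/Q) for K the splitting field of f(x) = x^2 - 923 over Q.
Gal(K/Q) = Z/2Z (cyclic of order 2)

x^2 - 923 is irreducible over Q since 923 is not a rational square. The splitting field Q(sqrt(923)) has degree 2 over Q, and its unique nontrivial automorphism is sqrt(923) ↦ -sqrt(923). Hence Gal(Q(sqrt(923))/Q) = Z/2Z.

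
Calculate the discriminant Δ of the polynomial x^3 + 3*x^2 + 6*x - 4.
Δ = -1836

For x^3 + a x^2 + b x + c the discriminant is Δ = 18 a b c - 4 a^3 c + a^2 b^2 - 4 b^3 - 27 c^2.
Plug a = 3, b = 6, c = -4:
  18*(3)*(6)*(-4) - 4*(3)^3*(-4) + (3)^2*(6)^2 - 4*(6)^3 - 27*(-4)^2
  = -1296 + (432) + 324 + (-864) + (-432)
  = -1836.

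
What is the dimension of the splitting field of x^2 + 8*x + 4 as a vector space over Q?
[K:Q] = 2

The discriminant of x^2 + (8)*x + (4) is b^2 - 4c = 64 - (16) = 48. Since 48 is not a perfect square in Q, the polynomial is irreducible over Q. Its two roots generate a degree-2 extension, so [K:Q] = 2.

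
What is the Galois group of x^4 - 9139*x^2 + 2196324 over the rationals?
Gal(K/Q) = Z/2Z (cyclic of order 2)

f factors as (x^2 - 247)(x^2 - 8892), so the splitting field is K = Q(sqrt(247), sqrt(8892)). The squarefree part of 247 is 247 and the squarefree part of 8892 is also 247, so sqrt(247) and sqrt(8892) are both rational multiples of sqrt(247). Hence Q(sqrt(247)) = Q(sqrt(8892)) = Q(sqrt(247)), and the splitting field collapses to a single degree-2 extension with Galois group Z/2Z.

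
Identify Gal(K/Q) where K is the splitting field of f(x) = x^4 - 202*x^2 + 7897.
Gal(K/Q) = V_4 (Klein four-group, Z/2Z × Z/2Z)

f factors as (x^2 - 149)(x^2 - 53), so the splitting field is K = Q(sqrt(149), sqrt(53)). The elements 149, 53, 7897 are all non-squares in Q, so sqrt(149) and sqrt(53) generate independent quadratic extensions. Thus [K:Q] = 4 and Gal(K/Q) is generated by the two order-2 automorphisms sqrt(149) ↦ -sqrt(149) and sqrt(53) ↦ -sqrt(53), giving V_4.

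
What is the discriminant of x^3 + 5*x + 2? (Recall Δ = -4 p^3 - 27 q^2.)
Δ = -608

For a depressed cubic x^3 + p x + q the discriminant is Δ = -4 p^3 - 27 q^2 = -4*(5)^3 - 27*(2)^2 = -500 - 108 = -608.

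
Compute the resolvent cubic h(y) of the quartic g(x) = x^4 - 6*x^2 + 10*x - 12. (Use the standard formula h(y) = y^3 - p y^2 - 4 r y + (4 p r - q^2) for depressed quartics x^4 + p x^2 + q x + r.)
h(y) = y^3 + 6*y^2 + 48*y + 188

Identify coefficients: p = -6, q = 10, r = -12.
Plug into h(y) = y^3 - p y^2 - 4 r y + (4 p r - q^2):
  h(y) = y^3 - (-6) y^2 - 4*(-12) y + (4*(-6)*(-12) - (10)^2)
       = y^3 + (6) y^2 + (48) y + (188).
Simplifying: h(y) = y^3 + 6*y^2 + 48*y + 188.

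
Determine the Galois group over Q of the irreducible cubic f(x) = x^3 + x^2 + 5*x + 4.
Gal(K/Q) = S_3 (symmetric group of order 6)

Compute the discriminant of x^3 + (1)*x^2 + (5)*x + (4): Δ = -563. Since Δ is not a rational square, the Galois group is not contained in A_3; it must be the full S_3 (irreducibility of the cubic rules out anything smaller).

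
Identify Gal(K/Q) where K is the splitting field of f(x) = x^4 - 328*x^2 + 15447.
Gal(K/Q) = V_4 (Klein four-group, Z/2Z × Z/2Z)

f factors as (x^2 - 271)(x^2 - 57), so the splitting field is K = Q(sqrt(271), sqrt(57)). The elements 271, 57, 15447 are all non-squares in Q, so sqrt(271) and sqrt(57) generate independent quadratic extensions. Thus [K:Q] = 4 and Gal(K/Q) is generated by the two order-2 automorphisms sqrt(271) ↦ -sqrt(271) and sqrt(57) ↦ -sqrt(57), giving V_4.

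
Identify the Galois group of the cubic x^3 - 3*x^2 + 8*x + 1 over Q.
Gal(K/Q) = S_3 (symmetric group of order 6)

Compute the discriminant of x^3 + (-3)*x^2 + (8)*x + (1): Δ = -1823. Since Δ is not a rational square, the Galois group is not contained in A_3; it must be the full S_3 (irreducibility of the cubic rules out anything smaller).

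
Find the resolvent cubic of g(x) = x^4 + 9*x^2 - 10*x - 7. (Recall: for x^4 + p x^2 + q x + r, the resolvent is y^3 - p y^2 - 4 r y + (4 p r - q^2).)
h(y) = y^3 - 9*y^2 + 28*y - 352

Identify coefficients: p = 9, q = -10, r = -7.
Plug into h(y) = y^3 - p y^2 - 4 r y + (4 p r - q^2):
  h(y) = y^3 - (9) y^2 - 4*(-7) y + (4*(9)*(-7) - (-10)^2)
       = y^3 + (-9) y^2 + (28) y + (-352).
Simplifying: h(y) = y^3 - 9*y^2 + 28*y - 352.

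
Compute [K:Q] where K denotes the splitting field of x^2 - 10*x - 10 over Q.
[K:Q] = 2

The discriminant of x^2 + (-10)*x + (-10) is b^2 - 4c = 100 - (-40) = 140. Since 140 is not a perfect square in Q, the polynomial is irreducible over Q. Its two roots generate a degree-2 extension, so [K:Q] = 2.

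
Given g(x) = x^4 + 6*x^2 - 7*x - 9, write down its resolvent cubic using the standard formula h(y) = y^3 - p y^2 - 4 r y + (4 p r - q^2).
h(y) = y^3 - 6*y^2 + 36*y - 265

Identify coefficients: p = 6, q = -7, r = -9.
Plug into h(y) = y^3 - p y^2 - 4 r y + (4 p r - q^2):
  h(y) = y^3 - (6) y^2 - 4*(-9) y + (4*(6)*(-9) - (-7)^2)
       = y^3 + (-6) y^2 + (36) y + (-265).
Simplifying: h(y) = y^3 - 6*y^2 + 36*y - 265.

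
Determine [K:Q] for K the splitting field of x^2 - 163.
[K:Q] = 2

The polynomial x^2 - 163 is irreducible over Q since 163 is not a perfect square. Its splitting field is Q(sqrt(163)), which has degree 2 over Q.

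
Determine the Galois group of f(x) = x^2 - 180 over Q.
Gal(K/Q) = Z/2Z (cyclic of order 2)

x^2 - 180 is irreducible over Q since 180 is not a rational square. The splitting field Q(sqrt(180)) has degree 2 over Q, and its unique nontrivial automorphism is sqrt(180) ↦ -sqrt(180). Hence Gal(Q(sqrt(180))/Q) = Z/2Z.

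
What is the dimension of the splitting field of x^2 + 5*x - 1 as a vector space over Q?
[K:Q] = 2

The discriminant of x^2 + (5)*x + (-1) is b^2 - 4c = 25 - (-4) = 29. Since 29 is not a perfect square in Q, the polynomial is irreducible over Q. Its two roots generate a degree-2 extension, so [K:Q] = 2.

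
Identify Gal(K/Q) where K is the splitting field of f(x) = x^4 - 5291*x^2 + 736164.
Gal(K/Q) = Z/2Z (cyclic of order 2)

f factors as (x^2 - 5148)(x^2 - 143), so the splitting field is K = Q(sqrt(5148), sqrt(143)). The squarefree part of 5148 is 143 and the squarefree part of 143 is also 143, so sqrt(5148) and sqrt(143) are both rational multiples of sqrt(143). Hence Q(sqrt(5148)) = Q(sqrt(143)) = Q(sqrt(143)), and the splitting field collapses to a single degree-2 extension with Galois group Z/2Z.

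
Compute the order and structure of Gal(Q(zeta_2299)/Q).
|Gal(Q(zeta_2299)/Q)| = phi(2299) = 1980; group ≅ (Z/2299Z)^* ≅ Z/18Z × Z/110Z

The n-th cyclotomic polynomial Φ_2299(x) is the minimal polynomial of zeta_2299 over Q and has degree phi(2299) = 1980. So Q(zeta_2299) is a degree-1980 Galois extension with Galois group (Z/2299Z)^*. By CRT, (Z/2299Z)^* ≅ (Z/121Z)^* × (Z/19Z)^*. Each prime-power unit group is (Z/121Z)^* ≅ Z/110Z; (Z/19Z)^* ≅ Z/18Z. Hence Gal(Q(zeta_2299)/Q) ≅ Z/18Z × Z/110Z.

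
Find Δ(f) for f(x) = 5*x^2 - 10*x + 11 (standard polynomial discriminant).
Δ = -120

For a quadratic a x^2 + b x + c the discriminant is Δ = b^2 - 4ac = (-10)^2 - 4*(5)*(11) = 100 - (220) = -120.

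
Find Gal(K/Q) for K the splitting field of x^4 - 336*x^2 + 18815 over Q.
Gal(K/Q) = V_4 (Klein four-group, Z/2Z × Z/2Z)

f factors as (x^2 - 71)(x^2 - 265), so the splitting field is K = Q(sqrt(71), sqrt(265)). The elements 71, 265, 18815 are all non-squares in Q, so sqrt(71) and sqrt(265) generate independent quadratic extensions. Thus [K:Q] = 4 and Gal(K/Q) is generated by the two order-2 automorphisms sqrt(71) ↦ -sqrt(71) and sqrt(265) ↦ -sqrt(265), giving V_4.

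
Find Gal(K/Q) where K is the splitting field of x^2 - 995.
Gal(K/Q) = Z/2Z (cyclic of order 2)

x^2 - 995 is irreducible over Q since 995 is not a rational square. The splitting field Q(sqrt(995)) has degree 2 over Q, and its unique nontrivial automorphism is sqrt(995) ↦ -sqrt(995). Hence Gal(Q(sqrt(995))/Q) = Z/2Z.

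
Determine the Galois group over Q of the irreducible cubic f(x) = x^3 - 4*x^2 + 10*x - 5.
Gal(K/Q) = S_3 (symmetric group of order 6)

Compute the discriminant of x^3 + (-4)*x^2 + (10)*x + (-5): Δ = -755. Since Δ is not a rational square, the Galois group is not contained in A_3; it must be the full S_3 (irreducibility of the cubic rules out anything smaller).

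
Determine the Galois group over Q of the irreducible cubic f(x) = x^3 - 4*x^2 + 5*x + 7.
Gal(K/Q) = S_3 (symmetric group of order 6)

Compute the discriminant of x^3 + (-4)*x^2 + (5)*x + (7): Δ = -2151. Since Δ is not a rational square, the Galois group is not contained in A_3; it must be the full S_3 (irreducibility of the cubic rules out anything smaller).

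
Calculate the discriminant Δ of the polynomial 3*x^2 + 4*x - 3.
Δ = 52

For a quadratic a x^2 + b x + c the discriminant is Δ = b^2 - 4ac = (4)^2 - 4*(3)*(-3) = 16 - (-36) = 52.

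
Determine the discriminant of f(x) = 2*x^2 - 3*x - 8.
Δ = 73

For a quadratic a x^2 + b x + c the discriminant is Δ = b^2 - 4ac = (-3)^2 - 4*(2)*(-8) = 9 - (-64) = 73.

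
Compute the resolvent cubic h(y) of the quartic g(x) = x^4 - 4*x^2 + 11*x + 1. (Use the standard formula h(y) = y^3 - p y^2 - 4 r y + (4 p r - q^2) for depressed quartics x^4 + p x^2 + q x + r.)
h(y) = y^3 + 4*y^2 - 4*y - 137

Identify coefficients: p = -4, q = 11, r = 1.
Plug into h(y) = y^3 - p y^2 - 4 r y + (4 p r - q^2):
  h(y) = y^3 - (-4) y^2 - 4*(1) y + (4*(-4)*(1) - (11)^2)
       = y^3 + (4) y^2 + (-4) y + (-137).
Simplifying: h(y) = y^3 + 4*y^2 - 4*y - 137.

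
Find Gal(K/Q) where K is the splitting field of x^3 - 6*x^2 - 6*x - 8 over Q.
Gal(K/Q) = S_3 (symmetric group of order 6)

Compute the discriminant of x^3 + (-6)*x^2 + (-6)*x + (-8): Δ = -11664. Since Δ is not a rational square, the Galois group is not contained in A_3; it must be the full S_3 (irreducibility of the cubic rules out anything smaller).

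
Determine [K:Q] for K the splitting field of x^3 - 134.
[K:Q] = 6

x^3 - 134 has one real root r = 134^(1/3) and two complex roots r*zeta_3, r*zeta_3^2 where zeta_3 = e^(2*pi*i/3). The splitting field is Q(r, zeta_3). [Q(r):Q] = 3 and [Q(zeta_3):Q] = 2 with gcd = 1, so [Q(r, zeta_3):Q] = 3 * 2 = 6.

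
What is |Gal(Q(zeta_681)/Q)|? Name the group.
|Gal(Q(zeta_681)/Q)| = phi(681) = 452; group ≅ (Z/681Z)^* ≅ Z/2Z × Z/226Z

The n-th cyclotomic polynomial Φ_681(x) is the minimal polynomial of zeta_681 over Q and has degree phi(681) = 452. So Q(zeta_681) is a degree-452 Galois extension with Galois group (Z/681Z)^*. By CRT, (Z/681Z)^* ≅ (Z/3Z)^* × (Z/227Z)^*. Each prime-power unit group is (Z/3Z)^* ≅ Z/2Z; (Z/227Z)^* ≅ Z/226Z. Hence Gal(Q(zeta_681)/Q) ≅ Z/2Z × Z/226Z.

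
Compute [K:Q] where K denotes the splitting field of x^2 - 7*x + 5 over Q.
[K:Q] = 2

The discriminant of x^2 + (-7)*x + (5) is b^2 - 4c = 49 - (20) = 29. Since 29 is not a perfect square in Q, the polynomial is irreducible over Q. Its two roots generate a degree-2 extension, so [K:Q] = 2.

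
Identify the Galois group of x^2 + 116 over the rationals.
Gal(K/Q) = Z/2Z (cyclic of order 2)

x^2 + 116 is irreducible over Q since -116 is not a rational square. The splitting field Q(sqrt(-116)) has degree 2 over Q, and its unique nontrivial automorphism is sqrt(-116) ↦ -sqrt(-116). Hence Gal(Q(sqrt(-116))/Q) = Z/2Z.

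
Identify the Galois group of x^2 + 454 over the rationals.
Gal(K/Q) = Z/2Z (cyclic of order 2)

x^2 + 454 is irreducible over Q since -454 is not a rational square. The splitting field Q(sqrt(-454)) has degree 2 over Q, and its unique nontrivial automorphism is sqrt(-454) ↦ -sqrt(-454). Hence Gal(Q(sqrt(-454))/Q) = Z/2Z.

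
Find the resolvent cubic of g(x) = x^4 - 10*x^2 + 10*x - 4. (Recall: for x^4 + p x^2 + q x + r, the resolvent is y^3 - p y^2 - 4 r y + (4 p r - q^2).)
h(y) = y^3 + 10*y^2 + 16*y + 60

Identify coefficients: p = -10, q = 10, r = -4.
Plug into h(y) = y^3 - p y^2 - 4 r y + (4 p r - q^2):
  h(y) = y^3 - (-10) y^2 - 4*(-4) y + (4*(-10)*(-4) - (10)^2)
       = y^3 + (10) y^2 + (16) y + (60).
Simplifying: h(y) = y^3 + 10*y^2 + 16*y + 60.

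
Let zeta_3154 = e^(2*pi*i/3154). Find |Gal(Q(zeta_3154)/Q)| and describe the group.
|Gal(Q(zeta_3154)/Q)| = phi(3154) = 1476; group ≅ (Z/3154Z)^* ≅ Z/18Z × Z/82Z

The n-th cyclotomic polynomial Φ_3154(x) is the minimal polynomial of zeta_3154 over Q and has degree phi(3154) = 1476. So Q(zeta_3154) is a degree-1476 Galois extension with Galois group (Z/3154Z)^*. By CRT, (Z/3154Z)^* ≅ (Z/2Z)^* × (Z/19Z)^* × (Z/83Z)^*. Each prime-power unit group is (Z/2Z)^* ≅ trivial group (order 1); (Z/19Z)^* ≅ Z/18Z; (Z/83Z)^* ≅ Z/82Z. Hence Gal(Q(zeta_3154)/Q) ≅ Z/18Z × Z/82Z.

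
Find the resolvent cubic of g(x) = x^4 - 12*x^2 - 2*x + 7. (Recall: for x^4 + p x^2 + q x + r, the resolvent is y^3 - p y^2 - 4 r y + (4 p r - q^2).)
h(y) = y^3 + 12*y^2 - 28*y - 340

Identify coefficients: p = -12, q = -2, r = 7.
Plug into h(y) = y^3 - p y^2 - 4 r y + (4 p r - q^2):
  h(y) = y^3 - (-12) y^2 - 4*(7) y + (4*(-12)*(7) - (-2)^2)
       = y^3 + (12) y^2 + (-28) y + (-340).
Simplifying: h(y) = y^3 + 12*y^2 - 28*y - 340.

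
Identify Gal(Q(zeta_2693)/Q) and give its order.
|Gal(Q(zeta_2693)/Q)| = phi(2693) = 2692; group ≅ (Z/2693Z)^* ≅ Z/2692Z

The n-th cyclotomic polynomial Φ_2693(x) is the minimal polynomial of zeta_2693 over Q and has degree phi(2693) = 2692. So Q(zeta_2693) is a degree-2692 Galois extension with Galois group (Z/2693Z)^*. (Z/2693Z)^* is cyclic since 2693 is an odd prime power (or 4). Hence Gal(Q(zeta_2693)/Q) ≅ Z/2692Z.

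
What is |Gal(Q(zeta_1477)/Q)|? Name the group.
|Gal(Q(zeta_1477)/Q)| = phi(1477) = 1260; group ≅ (Z/1477Z)^* ≅ Z/6Z × Z/210Z

The n-th cyclotomic polynomial Φ_1477(x) is the minimal polynomial of zeta_1477 over Q and has degree phi(1477) = 1260. So Q(zeta_1477) is a degree-1260 Galois extension with Galois group (Z/1477Z)^*. By CRT, (Z/1477Z)^* ≅ (Z/7Z)^* × (Z/211Z)^*. Each prime-power unit group is (Z/7Z)^* ≅ Z/6Z; (Z/211Z)^* ≅ Z/210Z. Hence Gal(Q(zeta_1477)/Q) ≅ Z/6Z × Z/210Z.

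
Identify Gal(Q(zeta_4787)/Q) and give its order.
|Gal(Q(zeta_4787)/Q)| = phi(4787) = 4786; group ≅ (Z/4787Z)^* ≅ Z/4786Z

The n-th cyclotomic polynomial Φ_4787(x) is the minimal polynomial of zeta_4787 over Q and has degree phi(4787) = 4786. So Q(zeta_4787) is a degree-4786 Galois extension with Galois group (Z/4787Z)^*. (Z/4787Z)^* is cyclic since 4787 is an odd prime power (or 4). Hence Gal(Q(zeta_4787)/Q) ≅ Z/4786Z.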